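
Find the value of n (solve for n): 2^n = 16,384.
16,384 = 1,024 × 16 = 2^10 × 2^4 = 2^14, so n = 14.
Final answer: 14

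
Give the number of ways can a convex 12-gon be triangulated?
Using the Catalan number formula: C_n = C(2n, n) / (n+1)
C_10 = C(20, 10) / (10+1)
     = 184756 / 11
     = 16,796
Final answer: 16,796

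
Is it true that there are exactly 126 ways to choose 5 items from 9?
True

Solution: C(9,5) = 126.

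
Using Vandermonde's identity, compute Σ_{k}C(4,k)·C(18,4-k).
7,315
= C(4+18,4) = C(22,4) = 7,315.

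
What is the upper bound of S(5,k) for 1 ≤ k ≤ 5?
25

Working:
Row S(5,k) for k = 1..5 (via S(n,k) = k·S(n−1,k) + S(n−1,k−1)): 1, 15, 25, 10, 1. The row is unimodal; maximum at k = 3: 25.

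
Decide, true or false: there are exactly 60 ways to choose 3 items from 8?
False

Explanation: C(8,3) = 56 ≠ 60.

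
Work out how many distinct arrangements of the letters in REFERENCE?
7,560

Explanation: Word has 9 letters (R=2, E=4, F=1, N=1, C=1). Arrangements: 9!/Π(k!) = 7,560.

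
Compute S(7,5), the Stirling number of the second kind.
Using the Stirling recurrence: S(n,k) = k·S(n-1,k) + S(n-1,k-1)
S(7,5) = 5·S(6,5) + S(6,4)
         = 5·15 + 65
         = 75 + 65
         = 140
Final answer: 140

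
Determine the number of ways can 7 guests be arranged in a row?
5,040

Arrangements of 7 distinct objects: 7! = 5,040.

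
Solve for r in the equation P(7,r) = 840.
4

Explanation: P(7,r) = 7·6·…·(7−r+1), a product of r factors. Multiplying down from 7: 7 = 7; 7·6 = 42; 7·6·5 = 210; 7·6·5·4 = 840 ✓ (4 factors). So r = 4.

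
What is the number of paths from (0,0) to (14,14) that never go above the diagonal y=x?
2,674,440

Counted by the Catalan number C_14: C_14 = C(28,14)/(14+1) = 40,116,600/15 = 2,674,440.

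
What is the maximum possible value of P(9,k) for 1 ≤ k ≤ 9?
P(9,k) increases in k, so maximum at k = 9: 9! = 362,880.
Final answer: 362,880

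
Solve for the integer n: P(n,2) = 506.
23
P(n,2) = n(n−1) is increasing in n; n(n−1) ≈ (n−0.5)^2 = 506 gives n ≈ 23.0. Check: P(21,2) = 420, P(22,2) = 462, P(23,2) = 506 ✓. So n = 23.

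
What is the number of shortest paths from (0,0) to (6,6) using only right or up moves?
924

Explanation: Choose 6 rights from 12 moves: C(12,6) = 924.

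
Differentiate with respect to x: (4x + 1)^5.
20(4x + 1)^4

Solution: Chain rule: 5(4x+1)^{4} × 4 = 20(4x+1)^{4}.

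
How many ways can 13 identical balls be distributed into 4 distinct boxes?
560

Reasoning: C(13+4-1, 4-1) = C(16, 3) = 560.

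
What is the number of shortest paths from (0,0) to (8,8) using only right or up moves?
12,870

Choose 8 rights from 16 moves: C(16,8) = 12,870.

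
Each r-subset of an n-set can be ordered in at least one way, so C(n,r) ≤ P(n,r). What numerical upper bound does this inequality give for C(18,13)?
53,353,114,214,400

P(18,13) = 18·17·16·15·14·13·12·11·10·9·8·7·6 = 53,353,114,214,400, so C(18,13) ≤ 53,353,114,214,400. (The bound is loose by a factor of 13! = 6,227,020,800: C(18,13) = 53,353,114,214,400/6,227,020,800 = 8,568.)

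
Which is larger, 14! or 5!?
14!=87,178,291,200, 5!=120. 14! > 5!.

Answer: 14!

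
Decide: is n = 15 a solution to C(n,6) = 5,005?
Yes

Solution: C(15,6) = 15·14·13·12·11·10/6! = 3,603,600/720 = 5,005, which equals 5,005.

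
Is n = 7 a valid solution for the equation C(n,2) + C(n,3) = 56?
Yes

C(7,2) + C(7,3) = 21 + 35 = 56, which equals 56.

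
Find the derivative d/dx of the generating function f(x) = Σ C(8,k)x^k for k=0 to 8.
Σ k·C(8,k)x^(k-1) for k=1 to 8

Solution: Term-by-term differentiation gives Σ k·C(8,k)x^{k-1} for k=1 to 8.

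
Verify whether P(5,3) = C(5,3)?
False
P(5,3) = 60 but C(5,3) = 10; they differ by a factor of 3! = 6, so the statement does not hold.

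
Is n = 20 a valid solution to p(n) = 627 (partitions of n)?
Pentagonal recurrence p(n) = p(n−1) + p(n−2) − p(n−5) − p(n−7) + …: p(20) = p(19) + p(18) − p(15) − p(13) + p(8) + p(5) = 490 + 385 − 176 − 101 + 22 + 7 = 627, which equals 627.
Final answer: Yes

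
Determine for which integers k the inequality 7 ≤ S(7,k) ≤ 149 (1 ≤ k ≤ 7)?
2, 5, 6

S(7,1)=1; S(7,2)=63; S(7,3)=301; S(7,4)=350; S(7,5)=140; S(7,6)=21; S(7,7)=1. So valid k = 2, 5, 6.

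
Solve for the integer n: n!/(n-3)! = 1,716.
13

Solution: n!/(n-3)! = n×(n-1)×(n-2), a product of 3 consecutive integers ≈ (n−1)^3. 1,716^(1/3) + 1 ≈ 13.0; check n = 13: 13×12×11 = 1,716 ✓. So n = 13.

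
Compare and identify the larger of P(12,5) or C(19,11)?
P(12,5)

Solution: P(12,5)=95,040, C(19,11)=75,582.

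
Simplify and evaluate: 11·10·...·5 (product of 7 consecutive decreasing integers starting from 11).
1,663,200

Solution: This is P(11,7) = 11!/(4)! = 1,663,200.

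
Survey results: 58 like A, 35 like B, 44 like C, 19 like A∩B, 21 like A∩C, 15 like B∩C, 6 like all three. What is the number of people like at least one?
88

Solution: |A∪B∪C| = 58+35+44-19-21-15+6 = 88.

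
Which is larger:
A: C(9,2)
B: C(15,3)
A=C(9,2)=36, B=C(15,3)=455.
Final answer: B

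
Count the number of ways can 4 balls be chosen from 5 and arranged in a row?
120

Explanation: P(5,4) = 5!/(5-4)! = 120.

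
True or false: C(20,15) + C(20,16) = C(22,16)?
False
Pascal's identity gives C(21,16) = 20,349, whereas C(22,16) = 74,613.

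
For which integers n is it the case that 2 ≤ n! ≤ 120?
2, 3, 4, 5

n! is strictly increasing; 2! = 2 and 5! = 120, so valid n = 2, 3, 4, 5.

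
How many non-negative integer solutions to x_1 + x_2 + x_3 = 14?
120

Reasoning: C(14+3-1, 3-1) = 120.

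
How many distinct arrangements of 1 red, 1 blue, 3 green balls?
20

Working:
Multinomial: 5!/(1! × 1! × 3!) = 20.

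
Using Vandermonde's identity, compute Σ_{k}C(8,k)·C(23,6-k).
736,281

= C(8+23,6) = C(31,6) = 736,281.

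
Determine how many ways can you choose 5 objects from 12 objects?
792

Working:
C(12,5) = 12! / (5! × (12-5)!)
         = 12! / (5! × 7!)
         = 792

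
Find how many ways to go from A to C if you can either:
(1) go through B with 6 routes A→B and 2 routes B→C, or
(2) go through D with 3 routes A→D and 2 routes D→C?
18

Explanation: Route via B: 6×2=12. Route via D: 3×2=6. Total: 18.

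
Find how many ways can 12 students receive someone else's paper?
176,214,841

Using D(n) = (n-1)[D(n-1) + D(n-2)]:
D(12) = (12-1) × [D(11) + D(10)]
      = 11 × [14684570 + 1334961]
      = 11 × 16019531
      = 176,214,841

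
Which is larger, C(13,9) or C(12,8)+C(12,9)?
Equal

Solution: By Pascal's identity: C(13,9) = C(12,8)+C(12,9) = 715. Equal.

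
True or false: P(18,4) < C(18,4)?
False

Solution: P(18,4) = 73,440 and C(18,4) = 3,060; P(n,r) = r! × C(n,r) so P > C whenever r ≥ 2.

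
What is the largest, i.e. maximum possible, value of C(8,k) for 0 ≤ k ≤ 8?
70

Explanation: Maximum at k = 4: C(8,4) = 70.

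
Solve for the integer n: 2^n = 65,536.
16
65,536 = 1,024 × 64 = 2^10 × 2^6 = 2^16, so n = 16.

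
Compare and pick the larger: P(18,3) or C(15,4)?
P(18,3)

P(18,3)=4,896, C(15,4)=1,365.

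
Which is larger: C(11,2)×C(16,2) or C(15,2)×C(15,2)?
C(11,2)×C(16,2)=6,600, C(15,2)×C(15,2)=11,025.

Answer: C(15,2)×C(15,2)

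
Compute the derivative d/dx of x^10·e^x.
(10x^9 + x^10)e^x

Product rule: d/dx[x^10]·e^x + x^10·d/dx[e^x] = 10x^{9}e^x + x^10e^x.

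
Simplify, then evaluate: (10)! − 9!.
3,265,920

(10)! − 9! = (10)·9! − 9! = (10−1)·9! = 9·9! = 3,265,920.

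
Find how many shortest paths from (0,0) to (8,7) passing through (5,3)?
To (5,3): C(8,5)=56. From there: C(7,3)=35. Total: 1,960.
Final answer: 1,960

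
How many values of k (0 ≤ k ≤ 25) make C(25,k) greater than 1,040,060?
Row 25 is unimodal and symmetric about k=25/2. C(25,7)=480,700 ≤ 1,040,060; C(25,8)=1,081,575 > 1,040,060; by symmetry C(25,k) > 1,040,060 for k = 8..17. That's 17 - 8 + 1 = 10 values.

Answer: 10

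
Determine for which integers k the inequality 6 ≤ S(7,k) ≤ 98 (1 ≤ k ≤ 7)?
S(7,1)=1; S(7,2)=63; S(7,3)=301; S(7,4)=350; S(7,5)=140; S(7,6)=21; S(7,7)=1. So valid k = 2, 6.

Answer: 2, 6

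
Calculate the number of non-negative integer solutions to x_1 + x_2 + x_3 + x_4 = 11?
364

Working:
C(11+4-1, 4-1) = 364.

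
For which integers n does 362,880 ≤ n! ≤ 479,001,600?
9, 10, 11, 12

Solution: n! is strictly increasing; 9! = 362,880 and 12! = 479,001,600, so valid n = 9, 10, 11, 12.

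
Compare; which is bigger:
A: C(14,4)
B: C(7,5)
A

Solution: A=C(14,4)=1,001, B=C(7,5)=21.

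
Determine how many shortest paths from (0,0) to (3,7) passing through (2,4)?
60

Reasoning: To (2,4): C(6,2)=15. From there: C(4,1)=4. Total: 60.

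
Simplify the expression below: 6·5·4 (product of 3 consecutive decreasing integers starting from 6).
120

Reasoning: This is P(6,3) = 6!/(3)! = 120.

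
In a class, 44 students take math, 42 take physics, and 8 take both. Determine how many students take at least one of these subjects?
|A∪B| = |A|+|B|-|A∩B| = 44+42-8 = 78.
Final answer: 78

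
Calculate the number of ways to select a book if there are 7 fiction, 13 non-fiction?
By the addition principle: 7 + 13 = 20.
Final answer: 20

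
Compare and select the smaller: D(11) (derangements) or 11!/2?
D(11)

D(11) = (11-1)·[D(10) + D(9)] = 10·[1,334,961 + 133,496] = 14,684,570; 11!/2 = 39,916,800/2 = 19,958,400.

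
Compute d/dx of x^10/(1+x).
(10x^9(1+x) - x^10)/(1+x)²

Quotient rule: [10x^{9}(1+x) - x^10]/(1+x)².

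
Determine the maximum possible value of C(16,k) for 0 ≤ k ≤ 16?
12,870

Maximum at k = 8: C(16,8) = 12,870.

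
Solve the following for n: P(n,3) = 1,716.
13

Reasoning: P(n,3) = n(n−1)(n−2) is increasing in n; n(n−1)(n−2) ≈ (n−1)^3 = 1,716 gives n ≈ 13.0. Check: P(11,3) = 990, P(12,3) = 1,320, P(13,3) = 1,716 ✓. So n = 13.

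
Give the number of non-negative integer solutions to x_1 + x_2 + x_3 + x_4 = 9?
C(9+4-1, 4-1) = 220.
Final answer: 220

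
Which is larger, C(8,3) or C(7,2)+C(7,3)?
Equal

Reasoning: By Pascal's identity: C(8,3) = C(7,2)+C(7,3) = 56. Equal.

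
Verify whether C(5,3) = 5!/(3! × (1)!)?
False
The correct denominator is 3!×2!, giving C(5,3) = 10; the stated RHS is 5!/(3!×1!) = 20 ≠ 10, so the statement does not hold.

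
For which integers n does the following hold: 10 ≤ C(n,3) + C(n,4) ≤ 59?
5, 6

Reasoning: C(4,3)+C(4,4)=5; C(5,3)+C(5,4)=15; C(6,3)+C(6,4)=35; C(7,3)+C(7,4)=70. So valid n = 5, 6.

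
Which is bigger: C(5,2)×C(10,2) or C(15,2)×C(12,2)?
C(15,2)×C(12,2)

Working:
C(5,2)×C(10,2)=450, C(15,2)×C(12,2)=6,930.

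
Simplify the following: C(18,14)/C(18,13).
5/14

Explanation: C(n,k+1)/C(n,k) = (n−k)/(k+1). Here (18−13)/(13+1) = 5/14 = 5/14.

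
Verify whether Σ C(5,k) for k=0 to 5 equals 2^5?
True

Solution: Binomial theorem: Σ C(5,k) = (1+1)^5 = 2^5 = 32; RHS 2^5 = 32.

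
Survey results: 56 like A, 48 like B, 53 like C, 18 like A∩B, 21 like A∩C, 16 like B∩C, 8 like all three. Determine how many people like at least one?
|A∪B∪C| = 56+48+53-18-21-16+8 = 110.

Answer: 110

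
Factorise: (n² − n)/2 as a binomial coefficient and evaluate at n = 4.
C(n,2); C(4,2) = 6

Working:
(n² − n)/2 = n(n−1)/2 = C(n,2). At n = 4: C(4,2) = 6.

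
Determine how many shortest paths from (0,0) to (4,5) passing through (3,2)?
40

Solution: To (3,2): C(5,3)=10. From there: C(4,1)=4. Total: 40.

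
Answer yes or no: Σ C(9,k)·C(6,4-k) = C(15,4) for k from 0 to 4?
Yes

Reasoning: Vandermonde's identity gives C(15,4) = 1,365; RHS C(15,4) = 1,365.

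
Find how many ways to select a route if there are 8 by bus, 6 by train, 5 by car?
19

Working:
By the addition principle: 8 + 6 + 5 = 19.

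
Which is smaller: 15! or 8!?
8!

Reasoning: 15!=1,307,674,368,000, 8!=40,320. 15! > 8!.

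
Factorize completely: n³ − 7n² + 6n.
n(n − 1)(n − 6)

Reasoning: n³ − 7n² + 6n = n(n² − 7n + 6) = n(n − 1)(n − 6).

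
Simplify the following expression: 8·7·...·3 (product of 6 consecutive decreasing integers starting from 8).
20,160

Reasoning: This is P(8,6) = 8!/(2)! = 20,160.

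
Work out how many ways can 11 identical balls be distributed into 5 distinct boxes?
1,365

Reasoning: C(11+5-1, 5-1) = C(15, 4) = 1,365.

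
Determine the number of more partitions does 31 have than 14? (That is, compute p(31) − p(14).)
6,707

Working:
Pentagonal recurrence p(n) = p(n−1) + p(n−2) − p(n−5) − p(n−7) + …: p(31) = p(30) + p(29) − p(26) − p(24) + p(19) + p(16) − p(9) − p(5) = 5,604 + 4,565 − 2,436 − 1,575 + 490 + 231 − 30 − 7 = 6,842.
p(14) = p(13) + p(12) − p(9) − p(7) + p(2) = 101 + 77 − 30 − 15 + 2 = 135.
Difference = 6,842 − 135 = 6,707.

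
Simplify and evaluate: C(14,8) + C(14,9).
5,005

Working:
By Pascal's identity: C(15,9) = 5,005.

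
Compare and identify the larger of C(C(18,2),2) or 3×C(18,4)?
C(C(18,2),2)

C(C(18,2),2)=11,628, 3×C(18,4)=9,180.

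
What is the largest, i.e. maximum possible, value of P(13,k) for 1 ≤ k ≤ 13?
6,227,020,800

Solution: P(13,k) increases in k, so maximum at k = 13: 13! = 6,227,020,800.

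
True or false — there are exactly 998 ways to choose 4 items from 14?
False

Reasoning: C(14,4) = 1,001 ≠ 998.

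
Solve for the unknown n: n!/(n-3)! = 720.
10

Working:
n!/(n-3)! = n×(n-1)×(n-2), a product of 3 consecutive integers ≈ (n−1)^3. 720^(1/3) + 1 ≈ 10.0; check n = 10: 10×9×8 = 720 ✓. So n = 10.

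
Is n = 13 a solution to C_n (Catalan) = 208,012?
C_13 = C(26,13)/(13+1) = 10,400,600/14 = 742,900, which does not equal 208,012.
Final answer: No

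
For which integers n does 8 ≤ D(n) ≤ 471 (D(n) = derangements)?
4, 5, 6
Using D(n) = (n−1)[D(n−1) + D(n−2)] with D(1)=0, D(2)=1: D(3)=2; D(4)=9; D(5)=44; D(6)=265; D(7)=1,854. So valid n = 4, 5, 6.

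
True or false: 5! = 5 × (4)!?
True
By definition n! = n × (n-1)!, so 5! = 5 × 4!.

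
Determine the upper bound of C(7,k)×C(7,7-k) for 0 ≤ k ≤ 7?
1,225

Working:
C(7,k)·C(7,7-k) = C(7,k)², maximised at the centre k = 3: C(7,3)² = 1,225.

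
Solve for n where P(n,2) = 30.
P(n,2) = n(n−1) is increasing in n; n(n−1) ≈ (n−0.5)^2 = 30 gives n ≈ 6.0. Check: P(4,2) = 12, P(5,2) = 20, P(6,2) = 30 ✓. So n = 6.
Final answer: 6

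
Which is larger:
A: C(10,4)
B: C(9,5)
A
A=C(10,4)=210, B=C(9,5)=126.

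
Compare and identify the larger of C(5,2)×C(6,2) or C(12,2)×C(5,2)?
C(12,2)×C(5,2)

Solution: C(5,2)×C(6,2)=150, C(12,2)×C(5,2)=660.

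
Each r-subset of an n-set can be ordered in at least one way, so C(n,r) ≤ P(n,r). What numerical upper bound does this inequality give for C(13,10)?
1,037,836,800

Explanation: P(13,10) = 13·12·11·10·9·8·7·6·5·4 = 1,037,836,800, so C(13,10) ≤ 1,037,836,800. (The bound is loose by a factor of 10! = 3,628,800: C(13,10) = 1,037,836,800/3,628,800 = 286.)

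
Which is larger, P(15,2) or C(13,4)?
P(15,2)=210, C(13,4)=715.

Answer: C(13,4)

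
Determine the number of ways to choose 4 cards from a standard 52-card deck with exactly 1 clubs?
118,807

Explanation: 13 clubs and 39 non-clubs: C(13,1) × C(39,3) = 13 × 9139 = 118,807.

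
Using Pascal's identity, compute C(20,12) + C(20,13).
203,490
C(20,12) + C(20,13) = C(21,13) = 203,490.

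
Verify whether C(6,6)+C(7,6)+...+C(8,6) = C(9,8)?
Hockey stick identity gives Σ = C(9,7) = 36; RHS C(9,8) = 9.
Final answer: False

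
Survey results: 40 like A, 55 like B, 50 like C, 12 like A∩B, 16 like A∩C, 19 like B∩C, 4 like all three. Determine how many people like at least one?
|A∪B∪C| = 40+55+50-12-16-19+4 = 102.
Final answer: 102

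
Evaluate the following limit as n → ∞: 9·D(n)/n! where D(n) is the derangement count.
D(n)/n! → 1/e, so 9·D(n)/n! → 9/e.
Final answer: 9/e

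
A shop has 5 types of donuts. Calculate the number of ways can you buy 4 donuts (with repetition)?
70

Reasoning: Stars and bars: C(4+5-1, 4) = C(8, 4) = 70.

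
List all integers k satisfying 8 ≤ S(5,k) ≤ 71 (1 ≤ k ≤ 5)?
2, 3, 4

Solution: S(5,1)=1; S(5,2)=15; S(5,3)=25; S(5,4)=10; S(5,5)=1. So valid k = 2, 3, 4.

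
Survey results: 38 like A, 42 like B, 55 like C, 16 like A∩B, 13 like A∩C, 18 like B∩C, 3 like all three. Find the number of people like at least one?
91

|A∪B∪C| = 38+42+55-16-13-18+3 = 91.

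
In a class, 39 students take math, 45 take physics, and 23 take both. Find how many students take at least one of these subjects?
61

Solution: |A∪B| = |A|+|B|-|A∩B| = 39+45-23 = 61.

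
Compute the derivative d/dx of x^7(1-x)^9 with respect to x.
7x^6(1-x)^9 - 9x^7(1-x)^8
Product rule: 7x^{6}(1-x)^{9} + x^7·(-9)(1-x)^{8}.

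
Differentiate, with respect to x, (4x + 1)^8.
32(4x + 1)^7

Working:
Chain rule: 8(4x+1)^{7} × 4 = 32(4x+1)^{7}.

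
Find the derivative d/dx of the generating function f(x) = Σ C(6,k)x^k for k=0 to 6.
Term-by-term differentiation gives Σ k·C(6,k)x^{k-1} for k=1 to 6.
Final answer: Σ k·C(6,k)x^(k-1) for k=1 to 6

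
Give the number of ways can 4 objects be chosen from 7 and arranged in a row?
840

Working:
P(7,4) = 7!/(7-4)! = 840.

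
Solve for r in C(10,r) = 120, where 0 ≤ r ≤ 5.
3

Reasoning: C(10,r) is increasing for 0 ≤ r ≤ 5. Stepping up (C(10,r+1) = C(10,r)·(10−r)/(r+1)): C(10,1) = 10, C(10,2) = 45, C(10,3) = 120 ✓. So r = 3.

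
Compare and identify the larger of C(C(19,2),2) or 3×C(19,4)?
C(C(19,2),2)

Reasoning: C(C(19,2),2)=14,535, 3×C(19,4)=11,628.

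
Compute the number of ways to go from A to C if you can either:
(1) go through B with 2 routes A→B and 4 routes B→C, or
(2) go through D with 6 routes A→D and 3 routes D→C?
26

Explanation: Route via B: 2×4=8. Route via D: 6×3=18. Total: 26.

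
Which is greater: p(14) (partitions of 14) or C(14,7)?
C(14,7)

Pentagonal recurrence p(n) = p(n−1) + p(n−2) − p(n−5) − p(n−7) + …: p(14) = p(13) + p(12) − p(9) − p(7) + p(2) = 101 + 77 − 30 − 15 + 2 = 135; C(14,7) = 3,432.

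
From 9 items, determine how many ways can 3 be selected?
84

Reasoning: C(9,3) = 9! / (3! × (9-3)!)
         = 9! / (3! × 6!)
         = 84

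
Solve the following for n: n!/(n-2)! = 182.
n!/(n-2)! = n×(n-1), a product of 2 consecutive integers ≈ (n−0.5)^2. 182^(1/2) + 0.5 ≈ 14.0; check n = 14: 14×13 = 182 ✓. So n = 14.

Answer: 14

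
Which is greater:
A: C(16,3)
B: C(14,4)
B

A=C(16,3)=560, B=C(14,4)=1,001.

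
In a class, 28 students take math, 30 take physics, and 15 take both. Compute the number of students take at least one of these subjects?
43

|A∪B| = |A|+|B|-|A∩B| = 28+30-15 = 43.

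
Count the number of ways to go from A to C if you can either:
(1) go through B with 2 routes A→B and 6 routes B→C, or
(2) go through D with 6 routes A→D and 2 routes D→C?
24
Route via B: 2×6=12. Route via D: 6×2=12. Total: 24.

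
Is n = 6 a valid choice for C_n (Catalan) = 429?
No

Explanation: C_6 = C(12,6)/(6+1) = 924/7 = 132, which does not equal 429.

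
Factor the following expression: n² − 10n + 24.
(n − 4)(n − 6)

Working:
Seek roots whose sum is 10 and product is 24: (4, 6). So n² − 10n + 24 = (n − 4)(n − 6).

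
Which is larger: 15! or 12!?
15!

15!=1,307,674,368,000, 12!=479,001,600. 15! > 12!.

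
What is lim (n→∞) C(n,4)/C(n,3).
∞

Solution: C(n,4)/C(n,3) = (n-3)/4 → ∞ as n → ∞.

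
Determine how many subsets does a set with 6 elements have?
64

Reasoning: Each element can be included or excluded: 2^6 = 64.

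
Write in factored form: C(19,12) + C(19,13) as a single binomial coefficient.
C(20,13)

By Pascal's identity: C(19,12) + C(19,13) = C(20,13) = 77,520.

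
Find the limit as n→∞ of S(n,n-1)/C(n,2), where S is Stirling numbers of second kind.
1

Solution: S(n,n-1) = C(n,2), so the limit is 1.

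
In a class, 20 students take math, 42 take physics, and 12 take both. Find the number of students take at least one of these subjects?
|A∪B| = |A|+|B|-|A∩B| = 20+42-12 = 50.

Answer: 50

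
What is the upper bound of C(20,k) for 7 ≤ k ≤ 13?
C(20,k) is maximised at the centre of the row: C(20,10) = 184,756.
Final answer: 184,756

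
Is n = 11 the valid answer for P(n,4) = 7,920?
Yes

Reasoning: P(11,4) = 11·10·9·8 = 7,920, which equals 7,920.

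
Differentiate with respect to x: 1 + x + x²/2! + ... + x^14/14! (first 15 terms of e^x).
1 + x + x²/2! + ... + x^13/13!

Explanation: Differentiating term by term gives the first 14 terms of e^x.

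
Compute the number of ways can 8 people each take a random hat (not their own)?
14,833

Explanation: Using D(n) = (n-1)[D(n-1) + D(n-2)]:
D(8) = (8-1) × [D(7) + D(6)]
      = 7 × [1854 + 265]
      = 7 × 2119
      = 14,833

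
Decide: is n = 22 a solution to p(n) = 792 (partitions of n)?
No
Pentagonal recurrence p(n) = p(n−1) + p(n−2) − p(n−5) − p(n−7) + …: p(22) = p(21) + p(20) − p(17) − p(15) + p(10) + p(7) − p(0) = 792 + 627 − 297 − 176 + 42 + 15 − 1 = 1,002, which does not equal 792.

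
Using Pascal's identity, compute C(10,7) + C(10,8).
165

Reasoning: C(10,7) + C(10,8) = C(11,8) = 165.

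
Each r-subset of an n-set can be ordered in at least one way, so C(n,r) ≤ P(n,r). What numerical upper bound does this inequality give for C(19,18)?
121,645,100,408,832,000

Reasoning: P(19,18) = 19·18·17·16·15·14·13·12·11·10·9·8·7·6·5·4·3·2 = 121,645,100,408,832,000, so C(19,18) ≤ 121,645,100,408,832,000. (The bound is loose by a factor of 18! = 6,402,373,705,728,000: C(19,18) = 121,645,100,408,832,000/6,402,373,705,728,000 = 19.)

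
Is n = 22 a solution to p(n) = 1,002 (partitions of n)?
Pentagonal recurrence p(n) = p(n−1) + p(n−2) − p(n−5) − p(n−7) + …: p(22) = p(21) + p(20) − p(17) − p(15) + p(10) + p(7) − p(0) = 792 + 627 − 297 − 176 + 42 + 15 − 1 = 1,002, which equals 1,002.

Answer: Yes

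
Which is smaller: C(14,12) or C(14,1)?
C(14,1)

Reasoning: C(14,12)=91, C(14,1)=14.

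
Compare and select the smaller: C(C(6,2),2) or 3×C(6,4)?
3×C(6,4)

Explanation: C(C(6,2),2)=105, 3×C(6,4)=45.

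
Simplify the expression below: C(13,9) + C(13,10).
By Pascal's identity: C(14,10) = 1,001.

Answer: 1,001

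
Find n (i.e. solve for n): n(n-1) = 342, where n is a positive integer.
19

Working:
n² − n − 342 = 0, so n = (1 ± √(1 + 4·342))/2 = (1 ± √1,369)/2 = (1 ± 37)/2, i.e. n = 19 or n = -18. Taking the positive root, n = 19 (check: 19×18 = 342).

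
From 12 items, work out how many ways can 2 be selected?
66

Reasoning: C(12,2) = 12! / (2! × (12-2)!)
         = 12! / (2! × 10!)
         = 66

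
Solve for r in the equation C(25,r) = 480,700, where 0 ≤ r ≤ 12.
7

C(25,r) is increasing for 0 ≤ r ≤ 12. Stepping up (C(25,r+1) = C(25,r)·(25−r)/(r+1)): C(25,1) = 25, C(25,2) = 300, C(25,3) = 2,300, C(25,4) = 12,650, C(25,5) = 53,130, C(25,6) = 177,100, C(25,7) = 480,700 ✓. So r = 7.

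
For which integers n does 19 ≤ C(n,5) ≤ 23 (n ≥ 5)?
7

Solution: C(6,5)=6; C(7,5)=21; C(8,5)=56. So valid n = 7.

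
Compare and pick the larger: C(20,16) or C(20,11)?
C(20,11)
C(20,16)=4,845, C(20,11)=167,960.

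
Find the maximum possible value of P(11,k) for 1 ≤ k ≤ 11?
39,916,800

Reasoning: P(11,k) increases in k, so maximum at k = 11: 11! = 39,916,800.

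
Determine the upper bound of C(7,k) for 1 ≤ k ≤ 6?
C(7,k) is maximised at the centre of the row: C(7,3) = 35.
Final answer: 35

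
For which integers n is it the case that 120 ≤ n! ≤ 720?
n! is strictly increasing; 5! = 120 and 6! = 720, so valid n = 5, 6.
Final answer: 5, 6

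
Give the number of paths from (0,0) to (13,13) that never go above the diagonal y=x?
Counted by the Catalan number C_13: C_13 = C(26,13)/(13+1) = 10,400,600/14 = 742,900.
Final answer: 742,900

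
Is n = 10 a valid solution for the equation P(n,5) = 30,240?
Yes

Solution: P(10,5) = 10·9·8·7·6 = 30,240, which equals 30,240.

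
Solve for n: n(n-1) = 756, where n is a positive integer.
28

n² − n − 756 = 0, so n = (1 ± √(1 + 4·756))/2 = (1 ± √3,025)/2 = (1 ± 55)/2, i.e. n = 28 or n = -27. Taking the positive root, n = 28 (check: 28×27 = 756).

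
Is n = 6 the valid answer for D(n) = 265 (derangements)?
Yes

Working:
D(6) = (6-1)·[D(5) + D(4)] = 5·[44 + 9] = 265, which equals 265.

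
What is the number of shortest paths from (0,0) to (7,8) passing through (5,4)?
1,890

Explanation: To (5,4): C(9,5)=126. From there: C(6,2)=15. Total: 1,890.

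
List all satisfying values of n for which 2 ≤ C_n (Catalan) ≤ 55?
2, 3, 4, 5

Solution: C_1=1; C_2=2; C_3=5; C_4=14; C_5=42; C_6=132. So valid n = 2, 3, 4, 5.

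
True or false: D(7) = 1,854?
Derangements of 7 elements: D(7) = (7-1)·[D(6) + D(5)] = 6·[265 + 44] = 1,854.
Final answer: True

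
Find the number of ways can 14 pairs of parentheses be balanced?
Using the Catalan number formula: C_n = C(2n, n) / (n+1)
C_14 = C(28, 14) / (14+1)
     = 40116600 / 15
     = 2,674,440

Answer: 2,674,440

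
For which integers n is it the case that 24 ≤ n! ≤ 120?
4, 5

Reasoning: n! is strictly increasing; 4! = 24 and 5! = 120, so valid n = 4, 5.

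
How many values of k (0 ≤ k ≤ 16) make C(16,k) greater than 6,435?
5
Row 16 is unimodal and symmetric about k=16/2. C(16,5)=4,368 ≤ 6,435; C(16,6)=8,008 > 6,435; by symmetry C(16,k) > 6,435 for k = 6..10. That's 10 - 6 + 1 = 5 values.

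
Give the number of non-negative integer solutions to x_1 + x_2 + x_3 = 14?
120
C(14+3-1, 3-1) = 120.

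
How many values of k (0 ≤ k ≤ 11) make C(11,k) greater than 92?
6

Explanation: Row 11 is unimodal and symmetric about k=11/2. C(11,2)=55 ≤ 92; C(11,3)=165 > 92; by symmetry C(11,k) > 92 for k = 3..8. That's 8 - 3 + 1 = 6 values.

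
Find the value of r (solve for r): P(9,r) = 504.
P(9,r) = 9·8·…·(9−r+1), a product of r factors. Multiplying down from 9: 9 = 9; 9·8 = 72; 9·8·7 = 504 ✓ (3 factors). So r = 3.

Answer: 3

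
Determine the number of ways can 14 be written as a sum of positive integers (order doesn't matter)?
135
Pentagonal recurrence p(n) = p(n−1) + p(n−2) − p(n−5) − p(n−7) + …: p(14) = p(13) + p(12) − p(9) − p(7) + p(2) = 101 + 77 − 30 − 15 + 2 = 135.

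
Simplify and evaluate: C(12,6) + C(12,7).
By Pascal's identity: C(13,7) = 1,716.
Final answer: 1,716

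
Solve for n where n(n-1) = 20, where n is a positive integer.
n² − n − 20 = 0, so n = (1 ± √(1 + 4·20))/2 = (1 ± √81)/2 = (1 ± 9)/2, i.e. n = 5 or n = -4. Taking the positive root, n = 5 (check: 5×4 = 20).
Final answer: 5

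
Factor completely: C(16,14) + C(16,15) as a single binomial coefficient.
C(17,15)

Solution: By Pascal's identity: C(16,14) + C(16,15) = C(17,15) = 136.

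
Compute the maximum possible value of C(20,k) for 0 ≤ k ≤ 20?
Maximum at k = 10: C(20,10) = 184,756.

Answer: 184,756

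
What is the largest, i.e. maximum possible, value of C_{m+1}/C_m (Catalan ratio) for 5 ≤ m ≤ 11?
46/13

Solution: C_{m+1}/C_m = 2(2m+1)/(m+2), which increases with m. Maximum at m = 11: 2·23/13 = 46/13.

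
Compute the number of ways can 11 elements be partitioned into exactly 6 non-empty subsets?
This equals S(11,6), the Stirling number of the 2nd kind.
Using the Stirling recurrence: S(n,k) = k·S(n-1,k) + S(n-1,k-1)
S(11,6) = 6·S(10,6) + S(10,5)
         = 6·22827 + 42525
         = 136962 + 42525
         = 179,487
Final answer: 179,487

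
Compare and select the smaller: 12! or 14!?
12!

Working:
12!=479,001,600, 14!=87,178,291,200. 14! > 12!.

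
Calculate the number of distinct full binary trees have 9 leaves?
1,430
Using the Catalan number formula: C_n = C(2n, n) / (n+1)
C_8 = C(16, 8) / (8+1)
     = 12870 / 9
     = 1,430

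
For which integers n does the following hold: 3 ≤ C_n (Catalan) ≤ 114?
C_2=2; C_3=5; C_4=14; C_5=42; C_6=132. So valid n = 3, 4, 5.

Answer: 3, 4, 5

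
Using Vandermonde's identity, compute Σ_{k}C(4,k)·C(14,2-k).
153

Explanation: = C(4+14,2) = C(18,2) = 153.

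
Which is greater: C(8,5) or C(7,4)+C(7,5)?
Equal

Solution: By Pascal's identity: C(8,5) = C(7,4)+C(7,5) = 56. Equal.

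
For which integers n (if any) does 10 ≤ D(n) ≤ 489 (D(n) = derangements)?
5, 6

Explanation: Using D(n) = (n−1)[D(n−1) + D(n−2)] with D(1)=0, D(2)=1: D(4)=9; D(5)=44; D(6)=265; D(7)=1,854. So valid n = 5, 6.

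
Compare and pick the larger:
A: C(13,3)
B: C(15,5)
A=C(13,3)=286, B=C(15,5)=3,003.

Answer: B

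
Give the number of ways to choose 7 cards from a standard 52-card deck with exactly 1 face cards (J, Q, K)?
46,060,560
12 face cards and 40 non-face cards: C(12,1) × C(40,6) = 12 × 3,838,380 = 46,060,560.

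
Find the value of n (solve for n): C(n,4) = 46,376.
C(n,4) = n(n−1)(n−2)(n−3)/4! is increasing in n, and n(n−1)(n−2)(n−3) = 4!·46,376 = 1,113,024 ≈ (n−1.5)^4 gives n ≈ 34.0. Check: C(32,4) = 35,960, C(33,4) = 40,920, C(34,4) = 46,376 ✓. So n = 34.
Final answer: 34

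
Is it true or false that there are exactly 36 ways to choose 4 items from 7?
False

Solution: C(7,4) = 35 ≠ 36.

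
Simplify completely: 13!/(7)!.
1,235,520

Working:
This equals 13×12×...×8 = 1,235,520.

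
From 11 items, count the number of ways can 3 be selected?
165

C(11,3) = 11! / (3! × (11-3)!)
         = 11! / (3! × 8!)
         = 165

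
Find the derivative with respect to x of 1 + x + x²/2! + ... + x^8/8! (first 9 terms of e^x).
1 + x + x²/2! + ... + x^7/7!

Explanation: Differentiating term by term gives the first 8 terms of e^x.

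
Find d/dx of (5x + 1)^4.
Chain rule: 4(5x+1)^{3} × 5 = 20(5x+1)^{3}.

Answer: 20(5x + 1)^3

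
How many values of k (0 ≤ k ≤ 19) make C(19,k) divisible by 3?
14

Explanation: Checking C(19,k) mod 3 for k = 0..19: divisible at k = 2, 3, 4, 5, 6, 7, 8, 11, 12, 13, 14, 15, 16, 17. That's 14 values.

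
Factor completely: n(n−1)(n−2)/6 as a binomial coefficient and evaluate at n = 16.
n(n−1)(n−2)/6 = n!/(3!(n−3)!) = C(n,3). At n = 16: C(16,3) = 560.

Answer: C(n,3); C(16,3) = 560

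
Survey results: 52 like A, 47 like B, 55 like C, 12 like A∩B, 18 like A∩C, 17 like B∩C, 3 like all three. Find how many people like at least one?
110

Reasoning: |A∪B∪C| = 52+47+55-12-18-17+3 = 110.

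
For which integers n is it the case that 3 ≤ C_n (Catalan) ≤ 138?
3, 4, 5, 6

Reasoning: C_2=2; C_3=5; C_4=14; C_5=42; C_6=132; C_7=429. So valid n = 3, 4, 5, 6.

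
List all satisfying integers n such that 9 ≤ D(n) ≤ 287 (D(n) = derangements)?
Using D(n) = (n−1)[D(n−1) + D(n−2)] with D(1)=0, D(2)=1: D(3)=2; D(4)=9; D(5)=44; D(6)=265; D(7)=1,854. So valid n = 4, 5, 6.

Answer: 4, 5, 6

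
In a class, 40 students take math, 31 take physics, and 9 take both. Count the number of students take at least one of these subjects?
|A∪B| = |A|+|B|-|A∩B| = 40+31-9 = 62.

Answer: 62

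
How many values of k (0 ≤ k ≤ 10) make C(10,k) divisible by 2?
7

Reasoning: Checking C(10,k) mod 2 for k = 0..10: divisible at k = 1, 3, 4, 5, 6, 7, 9. That's 7 values.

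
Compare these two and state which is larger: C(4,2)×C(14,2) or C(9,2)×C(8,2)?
C(9,2)×C(8,2)

Explanation: C(4,2)×C(14,2)=546, C(9,2)×C(8,2)=1,008.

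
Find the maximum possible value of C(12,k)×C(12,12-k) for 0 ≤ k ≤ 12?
853,776

Explanation: C(12,k)·C(12,12-k) = C(12,k)², maximised at the centre k = 6: C(12,6)² = 853,776.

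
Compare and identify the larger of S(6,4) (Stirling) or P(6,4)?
P(6,4)

Explanation: S(6,4) = 4·S(5,4) + S(5,3) = 4·10 + 25 = 65; P(6,4) = 360.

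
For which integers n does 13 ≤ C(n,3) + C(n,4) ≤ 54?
5, 6
C(4,3)+C(4,4)=5; C(5,3)+C(5,4)=15; C(6,3)+C(6,4)=35; C(7,3)+C(7,4)=70. So valid n = 5, 6.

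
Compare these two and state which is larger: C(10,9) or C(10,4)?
C(10,9)=10, C(10,4)=210.
Final answer: C(10,4)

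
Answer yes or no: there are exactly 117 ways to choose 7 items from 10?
No

C(10,7) = 120 ≠ 117.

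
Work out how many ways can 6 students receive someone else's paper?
Using D(n) = (n-1)[D(n-1) + D(n-2)]:
D(6) = (6-1) × [D(5) + D(4)]
      = 5 × [44 + 9]
      = 5 × 53
      = 265
Final answer: 265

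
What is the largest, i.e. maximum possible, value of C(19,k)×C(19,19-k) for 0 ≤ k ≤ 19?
8,533,694,884

Solution: C(19,k)·C(19,19-k) = C(19,k)², maximised at the centre k = 9: C(19,9)² = 8,533,694,884.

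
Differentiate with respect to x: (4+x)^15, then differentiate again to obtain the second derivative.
210(4+x)^13

Explanation: First derivative: 15(4+x)^{14}. Second derivative: 15·14·(4+x)^{13} = 210(4+x)^{13}.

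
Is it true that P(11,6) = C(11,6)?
False
P(11,6) = 332,640 but C(11,6) = 462; they differ by a factor of 6! = 720, so the statement does not hold.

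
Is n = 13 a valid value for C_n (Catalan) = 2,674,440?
No

Reasoning: C_13 = C(26,13)/(13+1) = 10,400,600/14 = 742,900, which does not equal 2,674,440.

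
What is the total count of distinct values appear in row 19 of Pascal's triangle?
10

Reasoning: Row 19 has entries C(19,0)..C(19,19); by symmetry C(19,k)=C(19,19-k), giving 10 distinct values.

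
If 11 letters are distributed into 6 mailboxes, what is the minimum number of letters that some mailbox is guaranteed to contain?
2

Pigeonhole: ⌈11/6⌉ = 2.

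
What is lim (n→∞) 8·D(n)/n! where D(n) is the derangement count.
D(n)/n! → 1/e, so 8·D(n)/n! → 8/e.
Final answer: 8/e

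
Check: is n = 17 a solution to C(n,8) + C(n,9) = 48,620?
Yes

Solution: C(17,8) + C(17,9) = 24,310 + 24,310 = 48,620, which equals 48,620.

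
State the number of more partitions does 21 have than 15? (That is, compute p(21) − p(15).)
616
Pentagonal recurrence p(n) = p(n−1) + p(n−2) − p(n−5) − p(n−7) + …: p(21) = p(20) + p(19) − p(16) − p(14) + p(9) + p(6) = 627 + 490 − 231 − 135 + 30 + 11 = 792.
p(15) = p(14) + p(13) − p(10) − p(8) + p(3) + p(0) = 135 + 101 − 42 − 22 + 3 + 1 = 176.
Difference = 792 − 176 = 616.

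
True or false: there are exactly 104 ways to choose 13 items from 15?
C(15,13) = 105 ≠ 104.
Final answer: False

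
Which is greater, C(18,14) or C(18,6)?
C(18,6)

C(18,14)=3,060, C(18,6)=18,564.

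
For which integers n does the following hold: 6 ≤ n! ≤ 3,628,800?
3, 4, 5, 6, 7, 8, 9, 10

n! is strictly increasing; 3! = 6 and 10! = 3,628,800, so valid n = 3, 4, 5, 6, 7, 8, 9, 10.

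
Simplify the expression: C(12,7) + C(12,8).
1,287

Reasoning: By Pascal's identity: C(13,8) = 1,287.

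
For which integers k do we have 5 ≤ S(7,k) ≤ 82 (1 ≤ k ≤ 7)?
S(7,1)=1; S(7,2)=63; S(7,3)=301; S(7,4)=350; S(7,5)=140; S(7,6)=21; S(7,7)=1. So valid k = 2, 6.

Answer: 2, 6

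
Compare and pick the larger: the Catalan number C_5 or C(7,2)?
C_5 = C(10,5)/(5+1) = 252/6 = 42; C(7,2) = 21.
Final answer: C_5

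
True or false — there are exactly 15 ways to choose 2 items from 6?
True

Solution: C(6,2) = 15.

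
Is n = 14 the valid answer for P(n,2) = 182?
Yes

Explanation: P(14,2) = 14·13 = 182, which equals 182.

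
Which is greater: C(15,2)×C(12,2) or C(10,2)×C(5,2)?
C(15,2)×C(12,2)

Explanation: C(15,2)×C(12,2)=6,930, C(10,2)×C(5,2)=450.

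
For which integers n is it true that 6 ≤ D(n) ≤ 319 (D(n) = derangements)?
4, 5, 6

Using D(n) = (n−1)[D(n−1) + D(n−2)] with D(1)=0, D(2)=1: D(3)=2; D(4)=9; D(5)=44; D(6)=265; D(7)=1,854. So valid n = 4, 5, 6.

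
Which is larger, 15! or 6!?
15!

15!=1,307,674,368,000, 6!=720. 15! > 6!.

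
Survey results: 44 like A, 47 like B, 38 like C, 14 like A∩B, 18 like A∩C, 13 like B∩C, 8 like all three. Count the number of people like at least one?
92

Working:
|A∪B∪C| = 44+47+38-14-18-13+8 = 92.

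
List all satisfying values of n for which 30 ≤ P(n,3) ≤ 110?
5
P(4,3)=24; P(5,3)=60; P(6,3)=120. So valid n = 5.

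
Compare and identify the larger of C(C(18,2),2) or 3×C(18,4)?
C(C(18,2),2)

Explanation: C(C(18,2),2)=11,628, 3×C(18,4)=9,180.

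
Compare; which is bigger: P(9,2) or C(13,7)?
C(13,7)

P(9,2)=72, C(13,7)=1,716.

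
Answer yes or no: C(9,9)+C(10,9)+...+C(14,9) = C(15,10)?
Hockey stick identity gives Σ = C(15,10) = 3,003; RHS C(15,10) = 3,003.
Final answer: Yes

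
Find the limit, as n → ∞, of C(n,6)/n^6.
1/720

Explanation: C(n,6) ≈ n^6/6! for large n. Limit = 1/6! = 1/720.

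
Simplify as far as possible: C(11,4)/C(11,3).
2

Reasoning: C(n,k+1)/C(n,k) = (n−k)/(k+1). Here (11−3)/(3+1) = 8/4 = 2.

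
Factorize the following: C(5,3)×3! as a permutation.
P(5,3)

C(5,3)×3! = [5!/(3!(2)!)]×3! = 5!/(2)! = P(5,3) = 60.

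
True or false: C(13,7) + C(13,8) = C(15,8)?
False
Pascal's identity gives C(14,8) = 3,003, whereas C(15,8) = 6,435.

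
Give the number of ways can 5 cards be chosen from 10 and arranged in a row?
30,240

P(10,5) = 10!/(10-5)! = 30,240.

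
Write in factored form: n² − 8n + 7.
Seek roots whose sum is 8 and product is 7: (1, 7). So n² − 8n + 7 = (n − 1)(n − 7).

Answer: (n − 1)(n − 7)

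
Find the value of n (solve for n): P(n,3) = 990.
11

P(n,3) = n(n−1)(n−2) is increasing in n; n(n−1)(n−2) ≈ (n−1)^3 = 990 gives n ≈ 11.0. Check: P(9,3) = 504, P(10,3) = 720, P(11,3) = 990 ✓. So n = 11.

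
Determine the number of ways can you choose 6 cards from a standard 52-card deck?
C(52,6) = 20,358,520.

Answer: 20,358,520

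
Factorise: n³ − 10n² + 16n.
n³ − 10n² + 16n = n(n² − 10n + 16) = n(n − 2)(n − 8).
Final answer: n(n − 2)(n − 8)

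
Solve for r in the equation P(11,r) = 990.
P(11,r) = 11·10·…·(11−r+1), a product of r factors. Multiplying down from 11: 11 = 11; 11·10 = 110; 11·10·9 = 990 ✓ (3 factors). So r = 3.
Final answer: 3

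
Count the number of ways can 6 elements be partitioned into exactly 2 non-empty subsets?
31

Explanation: This equals S(6,2), the Stirling number of the 2nd kind.
Using the Stirling recurrence: S(n,k) = k·S(n-1,k) + S(n-1,k-1)
S(6,2) = 2·S(5,2) + S(5,1)
         = 2·15 + 1
         = 30 + 1
         = 31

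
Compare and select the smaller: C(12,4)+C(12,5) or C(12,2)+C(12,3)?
C(12,2)+C(12,3)

Reasoning: First=1,287, Second=286.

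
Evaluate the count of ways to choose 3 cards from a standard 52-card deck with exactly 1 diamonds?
9,633

Solution: 13 diamonds and 39 non-diamonds: C(13,1) × C(39,2) = 13 × 741 = 9,633.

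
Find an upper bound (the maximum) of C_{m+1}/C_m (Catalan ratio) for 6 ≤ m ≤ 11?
46/13

Working:
C_{m+1}/C_m = 2(2m+1)/(m+2), which increases with m. Maximum at m = 11: 2·23/13 = 46/13.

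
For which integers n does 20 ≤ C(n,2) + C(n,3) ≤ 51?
5, 6

Working:
C(4,2)+C(4,3)=10; C(5,2)+C(5,3)=20; C(6,2)+C(6,3)=35; C(7,2)+C(7,3)=56. So valid n = 5, 6.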